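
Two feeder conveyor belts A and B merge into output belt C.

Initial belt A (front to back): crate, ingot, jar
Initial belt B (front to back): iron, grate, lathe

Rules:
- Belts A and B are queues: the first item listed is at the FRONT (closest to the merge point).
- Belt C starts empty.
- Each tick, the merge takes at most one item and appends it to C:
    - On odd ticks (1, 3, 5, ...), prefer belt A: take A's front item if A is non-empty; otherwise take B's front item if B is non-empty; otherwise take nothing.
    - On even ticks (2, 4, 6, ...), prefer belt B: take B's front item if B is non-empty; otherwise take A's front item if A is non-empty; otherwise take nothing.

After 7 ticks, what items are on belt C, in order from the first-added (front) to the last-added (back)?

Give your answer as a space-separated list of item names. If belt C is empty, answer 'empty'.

Answer: crate iron ingot grate jar lathe

Derivation:
Tick 1: prefer A, take crate from A; A=[ingot,jar] B=[iron,grate,lathe] C=[crate]
Tick 2: prefer B, take iron from B; A=[ingot,jar] B=[grate,lathe] C=[crate,iron]
Tick 3: prefer A, take ingot from A; A=[jar] B=[grate,lathe] C=[crate,iron,ingot]
Tick 4: prefer B, take grate from B; A=[jar] B=[lathe] C=[crate,iron,ingot,grate]
Tick 5: prefer A, take jar from A; A=[-] B=[lathe] C=[crate,iron,ingot,grate,jar]
Tick 6: prefer B, take lathe from B; A=[-] B=[-] C=[crate,iron,ingot,grate,jar,lathe]
Tick 7: prefer A, both empty, nothing taken; A=[-] B=[-] C=[crate,iron,ingot,grate,jar,lathe]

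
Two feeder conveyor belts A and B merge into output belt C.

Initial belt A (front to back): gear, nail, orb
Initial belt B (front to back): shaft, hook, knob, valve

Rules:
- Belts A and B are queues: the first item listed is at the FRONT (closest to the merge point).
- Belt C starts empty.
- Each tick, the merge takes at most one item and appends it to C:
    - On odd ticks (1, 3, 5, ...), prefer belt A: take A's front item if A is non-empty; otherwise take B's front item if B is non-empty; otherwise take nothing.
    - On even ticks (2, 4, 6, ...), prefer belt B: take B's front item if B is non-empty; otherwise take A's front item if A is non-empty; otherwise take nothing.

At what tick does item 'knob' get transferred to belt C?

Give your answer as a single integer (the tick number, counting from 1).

Tick 1: prefer A, take gear from A; A=[nail,orb] B=[shaft,hook,knob,valve] C=[gear]
Tick 2: prefer B, take shaft from B; A=[nail,orb] B=[hook,knob,valve] C=[gear,shaft]
Tick 3: prefer A, take nail from A; A=[orb] B=[hook,knob,valve] C=[gear,shaft,nail]
Tick 4: prefer B, take hook from B; A=[orb] B=[knob,valve] C=[gear,shaft,nail,hook]
Tick 5: prefer A, take orb from A; A=[-] B=[knob,valve] C=[gear,shaft,nail,hook,orb]
Tick 6: prefer B, take knob from B; A=[-] B=[valve] C=[gear,shaft,nail,hook,orb,knob]

Answer: 6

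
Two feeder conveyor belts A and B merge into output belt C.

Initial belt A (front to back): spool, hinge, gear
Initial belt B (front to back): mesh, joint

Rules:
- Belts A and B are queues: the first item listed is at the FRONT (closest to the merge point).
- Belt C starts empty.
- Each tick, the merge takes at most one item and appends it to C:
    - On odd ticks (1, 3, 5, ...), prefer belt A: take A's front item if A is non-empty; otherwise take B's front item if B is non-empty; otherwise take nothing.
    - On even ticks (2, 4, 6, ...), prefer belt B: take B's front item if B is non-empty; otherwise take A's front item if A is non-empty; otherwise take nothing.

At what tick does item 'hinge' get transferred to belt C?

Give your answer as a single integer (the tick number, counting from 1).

Tick 1: prefer A, take spool from A; A=[hinge,gear] B=[mesh,joint] C=[spool]
Tick 2: prefer B, take mesh from B; A=[hinge,gear] B=[joint] C=[spool,mesh]
Tick 3: prefer A, take hinge from A; A=[gear] B=[joint] C=[spool,mesh,hinge]

Answer: 3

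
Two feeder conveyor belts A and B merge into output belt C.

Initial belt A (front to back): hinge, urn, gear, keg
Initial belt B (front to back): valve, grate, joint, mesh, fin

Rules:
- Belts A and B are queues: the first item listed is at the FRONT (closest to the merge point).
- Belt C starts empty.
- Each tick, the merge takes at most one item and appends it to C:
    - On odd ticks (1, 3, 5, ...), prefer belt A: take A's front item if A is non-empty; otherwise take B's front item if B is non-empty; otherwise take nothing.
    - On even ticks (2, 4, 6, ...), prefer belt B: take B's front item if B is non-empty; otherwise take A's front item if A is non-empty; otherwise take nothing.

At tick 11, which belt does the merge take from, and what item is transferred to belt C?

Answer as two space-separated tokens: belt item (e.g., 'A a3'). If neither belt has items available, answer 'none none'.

Tick 1: prefer A, take hinge from A; A=[urn,gear,keg] B=[valve,grate,joint,mesh,fin] C=[hinge]
Tick 2: prefer B, take valve from B; A=[urn,gear,keg] B=[grate,joint,mesh,fin] C=[hinge,valve]
Tick 3: prefer A, take urn from A; A=[gear,keg] B=[grate,joint,mesh,fin] C=[hinge,valve,urn]
Tick 4: prefer B, take grate from B; A=[gear,keg] B=[joint,mesh,fin] C=[hinge,valve,urn,grate]
Tick 5: prefer A, take gear from A; A=[keg] B=[joint,mesh,fin] C=[hinge,valve,urn,grate,gear]
Tick 6: prefer B, take joint from B; A=[keg] B=[mesh,fin] C=[hinge,valve,urn,grate,gear,joint]
Tick 7: prefer A, take keg from A; A=[-] B=[mesh,fin] C=[hinge,valve,urn,grate,gear,joint,keg]
Tick 8: prefer B, take mesh from B; A=[-] B=[fin] C=[hinge,valve,urn,grate,gear,joint,keg,mesh]
Tick 9: prefer A, take fin from B; A=[-] B=[-] C=[hinge,valve,urn,grate,gear,joint,keg,mesh,fin]
Tick 10: prefer B, both empty, nothing taken; A=[-] B=[-] C=[hinge,valve,urn,grate,gear,joint,keg,mesh,fin]
Tick 11: prefer A, both empty, nothing taken; A=[-] B=[-] C=[hinge,valve,urn,grate,gear,joint,keg,mesh,fin]

Answer: none none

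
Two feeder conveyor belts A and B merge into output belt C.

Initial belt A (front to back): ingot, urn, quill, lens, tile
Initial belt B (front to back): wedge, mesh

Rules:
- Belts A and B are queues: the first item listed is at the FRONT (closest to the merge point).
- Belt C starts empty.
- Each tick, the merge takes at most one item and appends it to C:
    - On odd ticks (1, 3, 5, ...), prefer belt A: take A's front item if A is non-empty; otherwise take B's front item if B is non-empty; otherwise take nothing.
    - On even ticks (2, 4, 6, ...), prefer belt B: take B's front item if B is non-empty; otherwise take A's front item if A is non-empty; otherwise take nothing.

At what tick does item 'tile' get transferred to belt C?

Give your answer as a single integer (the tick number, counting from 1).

Tick 1: prefer A, take ingot from A; A=[urn,quill,lens,tile] B=[wedge,mesh] C=[ingot]
Tick 2: prefer B, take wedge from B; A=[urn,quill,lens,tile] B=[mesh] C=[ingot,wedge]
Tick 3: prefer A, take urn from A; A=[quill,lens,tile] B=[mesh] C=[ingot,wedge,urn]
Tick 4: prefer B, take mesh from B; A=[quill,lens,tile] B=[-] C=[ingot,wedge,urn,mesh]
Tick 5: prefer A, take quill from A; A=[lens,tile] B=[-] C=[ingot,wedge,urn,mesh,quill]
Tick 6: prefer B, take lens from A; A=[tile] B=[-] C=[ingot,wedge,urn,mesh,quill,lens]
Tick 7: prefer A, take tile from A; A=[-] B=[-] C=[ingot,wedge,urn,mesh,quill,lens,tile]

Answer: 7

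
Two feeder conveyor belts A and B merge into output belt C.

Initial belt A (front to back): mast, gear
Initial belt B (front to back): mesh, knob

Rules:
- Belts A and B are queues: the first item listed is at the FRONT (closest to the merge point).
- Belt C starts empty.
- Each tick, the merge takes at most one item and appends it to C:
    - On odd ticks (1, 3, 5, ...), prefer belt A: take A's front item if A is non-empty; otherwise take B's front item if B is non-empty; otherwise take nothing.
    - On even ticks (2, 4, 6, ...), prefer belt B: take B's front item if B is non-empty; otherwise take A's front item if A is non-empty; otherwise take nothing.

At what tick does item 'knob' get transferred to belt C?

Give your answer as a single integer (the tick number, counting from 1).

Answer: 4

Derivation:
Tick 1: prefer A, take mast from A; A=[gear] B=[mesh,knob] C=[mast]
Tick 2: prefer B, take mesh from B; A=[gear] B=[knob] C=[mast,mesh]
Tick 3: prefer A, take gear from A; A=[-] B=[knob] C=[mast,mesh,gear]
Tick 4: prefer B, take knob from B; A=[-] B=[-] C=[mast,mesh,gear,knob]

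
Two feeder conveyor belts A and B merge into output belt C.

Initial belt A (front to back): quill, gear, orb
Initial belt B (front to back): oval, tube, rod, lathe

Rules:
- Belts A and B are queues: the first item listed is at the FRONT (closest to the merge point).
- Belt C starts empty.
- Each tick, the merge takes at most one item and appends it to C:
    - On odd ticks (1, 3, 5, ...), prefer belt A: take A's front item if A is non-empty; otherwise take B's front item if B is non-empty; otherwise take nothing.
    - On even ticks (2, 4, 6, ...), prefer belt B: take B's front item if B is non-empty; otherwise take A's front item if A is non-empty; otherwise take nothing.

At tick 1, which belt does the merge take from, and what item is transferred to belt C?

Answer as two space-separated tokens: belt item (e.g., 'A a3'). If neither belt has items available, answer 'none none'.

Tick 1: prefer A, take quill from A; A=[gear,orb] B=[oval,tube,rod,lathe] C=[quill]

Answer: A quill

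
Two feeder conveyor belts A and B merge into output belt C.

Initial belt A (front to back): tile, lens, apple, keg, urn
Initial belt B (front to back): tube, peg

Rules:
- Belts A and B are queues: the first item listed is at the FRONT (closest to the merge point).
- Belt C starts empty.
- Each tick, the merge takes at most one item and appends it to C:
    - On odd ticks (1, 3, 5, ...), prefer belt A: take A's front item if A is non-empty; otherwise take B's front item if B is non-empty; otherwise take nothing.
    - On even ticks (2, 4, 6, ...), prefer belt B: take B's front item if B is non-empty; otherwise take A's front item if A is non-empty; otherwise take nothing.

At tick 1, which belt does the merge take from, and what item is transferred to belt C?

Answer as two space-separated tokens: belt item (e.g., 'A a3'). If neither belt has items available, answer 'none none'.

Answer: A tile

Derivation:
Tick 1: prefer A, take tile from A; A=[lens,apple,keg,urn] B=[tube,peg] C=[tile]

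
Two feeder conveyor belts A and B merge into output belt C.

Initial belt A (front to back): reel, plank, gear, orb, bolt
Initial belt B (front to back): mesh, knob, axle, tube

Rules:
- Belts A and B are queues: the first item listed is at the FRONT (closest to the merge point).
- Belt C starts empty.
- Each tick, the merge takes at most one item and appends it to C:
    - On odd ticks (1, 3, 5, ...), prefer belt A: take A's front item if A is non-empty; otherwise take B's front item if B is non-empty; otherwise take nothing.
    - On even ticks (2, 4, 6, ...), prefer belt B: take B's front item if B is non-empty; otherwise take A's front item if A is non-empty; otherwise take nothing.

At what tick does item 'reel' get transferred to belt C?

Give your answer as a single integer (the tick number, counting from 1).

Tick 1: prefer A, take reel from A; A=[plank,gear,orb,bolt] B=[mesh,knob,axle,tube] C=[reel]

Answer: 1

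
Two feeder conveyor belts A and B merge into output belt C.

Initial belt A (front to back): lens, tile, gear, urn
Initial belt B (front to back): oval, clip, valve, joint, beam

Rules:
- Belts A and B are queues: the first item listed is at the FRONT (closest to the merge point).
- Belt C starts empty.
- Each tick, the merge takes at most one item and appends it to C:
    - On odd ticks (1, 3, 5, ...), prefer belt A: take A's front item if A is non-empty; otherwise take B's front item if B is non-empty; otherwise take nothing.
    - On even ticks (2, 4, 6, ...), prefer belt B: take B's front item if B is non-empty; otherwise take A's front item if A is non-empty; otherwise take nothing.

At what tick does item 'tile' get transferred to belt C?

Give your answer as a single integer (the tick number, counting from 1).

Answer: 3

Derivation:
Tick 1: prefer A, take lens from A; A=[tile,gear,urn] B=[oval,clip,valve,joint,beam] C=[lens]
Tick 2: prefer B, take oval from B; A=[tile,gear,urn] B=[clip,valve,joint,beam] C=[lens,oval]
Tick 3: prefer A, take tile from A; A=[gear,urn] B=[clip,valve,joint,beam] C=[lens,oval,tile]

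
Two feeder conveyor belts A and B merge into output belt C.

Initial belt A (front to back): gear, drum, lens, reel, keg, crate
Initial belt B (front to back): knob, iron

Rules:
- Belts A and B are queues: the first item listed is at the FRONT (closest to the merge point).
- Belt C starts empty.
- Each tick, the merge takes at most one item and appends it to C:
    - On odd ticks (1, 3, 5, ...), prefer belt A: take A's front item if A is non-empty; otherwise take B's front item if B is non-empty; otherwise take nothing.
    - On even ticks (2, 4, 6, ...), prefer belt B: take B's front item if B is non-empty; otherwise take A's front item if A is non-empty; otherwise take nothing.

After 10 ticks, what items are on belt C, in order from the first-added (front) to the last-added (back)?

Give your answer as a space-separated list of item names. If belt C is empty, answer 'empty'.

Tick 1: prefer A, take gear from A; A=[drum,lens,reel,keg,crate] B=[knob,iron] C=[gear]
Tick 2: prefer B, take knob from B; A=[drum,lens,reel,keg,crate] B=[iron] C=[gear,knob]
Tick 3: prefer A, take drum from A; A=[lens,reel,keg,crate] B=[iron] C=[gear,knob,drum]
Tick 4: prefer B, take iron from B; A=[lens,reel,keg,crate] B=[-] C=[gear,knob,drum,iron]
Tick 5: prefer A, take lens from A; A=[reel,keg,crate] B=[-] C=[gear,knob,drum,iron,lens]
Tick 6: prefer B, take reel from A; A=[keg,crate] B=[-] C=[gear,knob,drum,iron,lens,reel]
Tick 7: prefer A, take keg from A; A=[crate] B=[-] C=[gear,knob,drum,iron,lens,reel,keg]
Tick 8: prefer B, take crate from A; A=[-] B=[-] C=[gear,knob,drum,iron,lens,reel,keg,crate]
Tick 9: prefer A, both empty, nothing taken; A=[-] B=[-] C=[gear,knob,drum,iron,lens,reel,keg,crate]
Tick 10: prefer B, both empty, nothing taken; A=[-] B=[-] C=[gear,knob,drum,iron,lens,reel,keg,crate]

Answer: gear knob drum iron lens reel keg crate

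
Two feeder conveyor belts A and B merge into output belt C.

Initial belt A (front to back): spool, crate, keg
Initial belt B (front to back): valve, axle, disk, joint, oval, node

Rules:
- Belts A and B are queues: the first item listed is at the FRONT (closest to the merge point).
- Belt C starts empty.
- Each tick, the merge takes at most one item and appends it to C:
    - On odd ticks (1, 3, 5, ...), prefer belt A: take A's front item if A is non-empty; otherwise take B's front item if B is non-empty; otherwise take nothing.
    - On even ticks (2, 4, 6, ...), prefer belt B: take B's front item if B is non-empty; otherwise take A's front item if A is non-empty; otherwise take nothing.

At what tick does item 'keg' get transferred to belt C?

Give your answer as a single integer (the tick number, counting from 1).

Answer: 5

Derivation:
Tick 1: prefer A, take spool from A; A=[crate,keg] B=[valve,axle,disk,joint,oval,node] C=[spool]
Tick 2: prefer B, take valve from B; A=[crate,keg] B=[axle,disk,joint,oval,node] C=[spool,valve]
Tick 3: prefer A, take crate from A; A=[keg] B=[axle,disk,joint,oval,node] C=[spool,valve,crate]
Tick 4: prefer B, take axle from B; A=[keg] B=[disk,joint,oval,node] C=[spool,valve,crate,axle]
Tick 5: prefer A, take keg from A; A=[-] B=[disk,joint,oval,node] C=[spool,valve,crate,axle,keg]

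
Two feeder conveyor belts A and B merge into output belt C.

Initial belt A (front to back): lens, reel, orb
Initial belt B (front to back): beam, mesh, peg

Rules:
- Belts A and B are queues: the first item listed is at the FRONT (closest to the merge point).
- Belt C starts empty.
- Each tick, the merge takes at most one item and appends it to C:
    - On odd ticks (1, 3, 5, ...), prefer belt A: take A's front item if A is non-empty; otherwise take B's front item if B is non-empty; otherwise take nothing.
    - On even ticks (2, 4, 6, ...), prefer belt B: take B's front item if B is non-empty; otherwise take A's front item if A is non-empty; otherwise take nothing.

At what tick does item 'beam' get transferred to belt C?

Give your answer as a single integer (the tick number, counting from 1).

Answer: 2

Derivation:
Tick 1: prefer A, take lens from A; A=[reel,orb] B=[beam,mesh,peg] C=[lens]
Tick 2: prefer B, take beam from B; A=[reel,orb] B=[mesh,peg] C=[lens,beam]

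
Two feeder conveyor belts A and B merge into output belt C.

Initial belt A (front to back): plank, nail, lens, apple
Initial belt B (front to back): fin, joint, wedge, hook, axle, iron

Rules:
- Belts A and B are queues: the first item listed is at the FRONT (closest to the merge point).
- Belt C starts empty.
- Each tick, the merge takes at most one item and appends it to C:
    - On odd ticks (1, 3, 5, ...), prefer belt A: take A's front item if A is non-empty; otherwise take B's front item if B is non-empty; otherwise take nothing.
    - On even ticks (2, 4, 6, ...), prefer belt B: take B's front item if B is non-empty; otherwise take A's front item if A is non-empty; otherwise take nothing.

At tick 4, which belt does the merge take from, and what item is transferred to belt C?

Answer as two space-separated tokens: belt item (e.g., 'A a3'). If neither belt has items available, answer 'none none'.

Answer: B joint

Derivation:
Tick 1: prefer A, take plank from A; A=[nail,lens,apple] B=[fin,joint,wedge,hook,axle,iron] C=[plank]
Tick 2: prefer B, take fin from B; A=[nail,lens,apple] B=[joint,wedge,hook,axle,iron] C=[plank,fin]
Tick 3: prefer A, take nail from A; A=[lens,apple] B=[joint,wedge,hook,axle,iron] C=[plank,fin,nail]
Tick 4: prefer B, take joint from B; A=[lens,apple] B=[wedge,hook,axle,iron] C=[plank,fin,nail,joint]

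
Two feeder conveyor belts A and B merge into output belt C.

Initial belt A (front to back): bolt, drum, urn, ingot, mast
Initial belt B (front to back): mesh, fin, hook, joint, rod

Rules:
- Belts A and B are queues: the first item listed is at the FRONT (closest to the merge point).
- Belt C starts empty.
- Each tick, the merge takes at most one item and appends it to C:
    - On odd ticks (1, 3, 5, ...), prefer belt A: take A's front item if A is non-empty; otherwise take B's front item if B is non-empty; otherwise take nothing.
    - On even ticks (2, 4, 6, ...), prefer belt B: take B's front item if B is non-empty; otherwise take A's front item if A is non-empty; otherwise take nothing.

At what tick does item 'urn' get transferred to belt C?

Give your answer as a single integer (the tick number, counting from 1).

Answer: 5

Derivation:
Tick 1: prefer A, take bolt from A; A=[drum,urn,ingot,mast] B=[mesh,fin,hook,joint,rod] C=[bolt]
Tick 2: prefer B, take mesh from B; A=[drum,urn,ingot,mast] B=[fin,hook,joint,rod] C=[bolt,mesh]
Tick 3: prefer A, take drum from A; A=[urn,ingot,mast] B=[fin,hook,joint,rod] C=[bolt,mesh,drum]
Tick 4: prefer B, take fin from B; A=[urn,ingot,mast] B=[hook,joint,rod] C=[bolt,mesh,drum,fin]
Tick 5: prefer A, take urn from A; A=[ingot,mast] B=[hook,joint,rod] C=[bolt,mesh,drum,fin,urn]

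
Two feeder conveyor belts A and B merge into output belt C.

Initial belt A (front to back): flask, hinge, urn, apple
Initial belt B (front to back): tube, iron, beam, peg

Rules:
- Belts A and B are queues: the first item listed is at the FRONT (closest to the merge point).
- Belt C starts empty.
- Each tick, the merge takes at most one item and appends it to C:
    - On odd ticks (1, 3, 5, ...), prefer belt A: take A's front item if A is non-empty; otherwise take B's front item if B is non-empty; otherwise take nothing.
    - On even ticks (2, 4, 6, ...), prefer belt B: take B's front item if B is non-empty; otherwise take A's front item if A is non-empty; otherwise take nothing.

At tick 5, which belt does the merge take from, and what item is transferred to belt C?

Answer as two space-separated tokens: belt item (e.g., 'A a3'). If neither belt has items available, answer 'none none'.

Tick 1: prefer A, take flask from A; A=[hinge,urn,apple] B=[tube,iron,beam,peg] C=[flask]
Tick 2: prefer B, take tube from B; A=[hinge,urn,apple] B=[iron,beam,peg] C=[flask,tube]
Tick 3: prefer A, take hinge from A; A=[urn,apple] B=[iron,beam,peg] C=[flask,tube,hinge]
Tick 4: prefer B, take iron from B; A=[urn,apple] B=[beam,peg] C=[flask,tube,hinge,iron]
Tick 5: prefer A, take urn from A; A=[apple] B=[beam,peg] C=[flask,tube,hinge,iron,urn]

Answer: A urn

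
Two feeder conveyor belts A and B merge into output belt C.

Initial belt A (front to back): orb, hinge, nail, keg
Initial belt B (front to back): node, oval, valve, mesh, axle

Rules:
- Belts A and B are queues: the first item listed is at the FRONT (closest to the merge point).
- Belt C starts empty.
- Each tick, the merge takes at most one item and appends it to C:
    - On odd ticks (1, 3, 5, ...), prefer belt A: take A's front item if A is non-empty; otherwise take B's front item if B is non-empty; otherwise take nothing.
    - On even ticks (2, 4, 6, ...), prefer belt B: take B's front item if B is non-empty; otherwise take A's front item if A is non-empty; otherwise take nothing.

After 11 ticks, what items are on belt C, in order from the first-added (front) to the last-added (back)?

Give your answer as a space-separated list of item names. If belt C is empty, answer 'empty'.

Tick 1: prefer A, take orb from A; A=[hinge,nail,keg] B=[node,oval,valve,mesh,axle] C=[orb]
Tick 2: prefer B, take node from B; A=[hinge,nail,keg] B=[oval,valve,mesh,axle] C=[orb,node]
Tick 3: prefer A, take hinge from A; A=[nail,keg] B=[oval,valve,mesh,axle] C=[orb,node,hinge]
Tick 4: prefer B, take oval from B; A=[nail,keg] B=[valve,mesh,axle] C=[orb,node,hinge,oval]
Tick 5: prefer A, take nail from A; A=[keg] B=[valve,mesh,axle] C=[orb,node,hinge,oval,nail]
Tick 6: prefer B, take valve from B; A=[keg] B=[mesh,axle] C=[orb,node,hinge,oval,nail,valve]
Tick 7: prefer A, take keg from A; A=[-] B=[mesh,axle] C=[orb,node,hinge,oval,nail,valve,keg]
Tick 8: prefer B, take mesh from B; A=[-] B=[axle] C=[orb,node,hinge,oval,nail,valve,keg,mesh]
Tick 9: prefer A, take axle from B; A=[-] B=[-] C=[orb,node,hinge,oval,nail,valve,keg,mesh,axle]
Tick 10: prefer B, both empty, nothing taken; A=[-] B=[-] C=[orb,node,hinge,oval,nail,valve,keg,mesh,axle]
Tick 11: prefer A, both empty, nothing taken; A=[-] B=[-] C=[orb,node,hinge,oval,nail,valve,keg,mesh,axle]

Answer: orb node hinge oval nail valve keg mesh axle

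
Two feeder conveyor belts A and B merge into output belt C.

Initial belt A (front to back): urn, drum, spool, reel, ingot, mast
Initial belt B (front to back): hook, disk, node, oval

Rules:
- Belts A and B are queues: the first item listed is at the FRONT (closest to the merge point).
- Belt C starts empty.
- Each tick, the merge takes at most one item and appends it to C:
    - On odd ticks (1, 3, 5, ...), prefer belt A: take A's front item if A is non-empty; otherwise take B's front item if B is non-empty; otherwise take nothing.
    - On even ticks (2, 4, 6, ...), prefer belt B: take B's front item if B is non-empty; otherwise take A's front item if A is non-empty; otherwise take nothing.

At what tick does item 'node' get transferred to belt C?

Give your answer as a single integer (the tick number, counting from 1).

Tick 1: prefer A, take urn from A; A=[drum,spool,reel,ingot,mast] B=[hook,disk,node,oval] C=[urn]
Tick 2: prefer B, take hook from B; A=[drum,spool,reel,ingot,mast] B=[disk,node,oval] C=[urn,hook]
Tick 3: prefer A, take drum from A; A=[spool,reel,ingot,mast] B=[disk,node,oval] C=[urn,hook,drum]
Tick 4: prefer B, take disk from B; A=[spool,reel,ingot,mast] B=[node,oval] C=[urn,hook,drum,disk]
Tick 5: prefer A, take spool from A; A=[reel,ingot,mast] B=[node,oval] C=[urn,hook,drum,disk,spool]
Tick 6: prefer B, take node from B; A=[reel,ingot,mast] B=[oval] C=[urn,hook,drum,disk,spool,node]

Answer: 6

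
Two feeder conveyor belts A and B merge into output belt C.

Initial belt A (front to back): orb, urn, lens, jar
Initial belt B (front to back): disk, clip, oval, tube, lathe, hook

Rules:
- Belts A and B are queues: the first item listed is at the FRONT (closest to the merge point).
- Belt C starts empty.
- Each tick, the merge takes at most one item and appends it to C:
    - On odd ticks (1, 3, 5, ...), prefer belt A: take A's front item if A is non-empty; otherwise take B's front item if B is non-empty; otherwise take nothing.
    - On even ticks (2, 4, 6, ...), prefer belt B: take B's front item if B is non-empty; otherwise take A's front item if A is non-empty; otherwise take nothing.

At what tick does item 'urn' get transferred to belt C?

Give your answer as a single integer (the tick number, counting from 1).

Tick 1: prefer A, take orb from A; A=[urn,lens,jar] B=[disk,clip,oval,tube,lathe,hook] C=[orb]
Tick 2: prefer B, take disk from B; A=[urn,lens,jar] B=[clip,oval,tube,lathe,hook] C=[orb,disk]
Tick 3: prefer A, take urn from A; A=[lens,jar] B=[clip,oval,tube,lathe,hook] C=[orb,disk,urn]

Answer: 3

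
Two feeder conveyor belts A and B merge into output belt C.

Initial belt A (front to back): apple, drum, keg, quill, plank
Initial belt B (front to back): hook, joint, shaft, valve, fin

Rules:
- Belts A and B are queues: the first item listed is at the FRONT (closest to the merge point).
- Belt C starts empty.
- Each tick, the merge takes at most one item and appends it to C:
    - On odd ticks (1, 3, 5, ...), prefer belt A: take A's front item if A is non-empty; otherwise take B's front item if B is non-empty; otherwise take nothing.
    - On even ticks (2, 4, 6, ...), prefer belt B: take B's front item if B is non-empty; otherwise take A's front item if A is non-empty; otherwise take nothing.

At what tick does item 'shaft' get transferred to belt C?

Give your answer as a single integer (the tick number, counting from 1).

Answer: 6

Derivation:
Tick 1: prefer A, take apple from A; A=[drum,keg,quill,plank] B=[hook,joint,shaft,valve,fin] C=[apple]
Tick 2: prefer B, take hook from B; A=[drum,keg,quill,plank] B=[joint,shaft,valve,fin] C=[apple,hook]
Tick 3: prefer A, take drum from A; A=[keg,quill,plank] B=[joint,shaft,valve,fin] C=[apple,hook,drum]
Tick 4: prefer B, take joint from B; A=[keg,quill,plank] B=[shaft,valve,fin] C=[apple,hook,drum,joint]
Tick 5: prefer A, take keg from A; A=[quill,plank] B=[shaft,valve,fin] C=[apple,hook,drum,joint,keg]
Tick 6: prefer B, take shaft from B; A=[quill,plank] B=[valve,fin] C=[apple,hook,drum,joint,keg,shaft]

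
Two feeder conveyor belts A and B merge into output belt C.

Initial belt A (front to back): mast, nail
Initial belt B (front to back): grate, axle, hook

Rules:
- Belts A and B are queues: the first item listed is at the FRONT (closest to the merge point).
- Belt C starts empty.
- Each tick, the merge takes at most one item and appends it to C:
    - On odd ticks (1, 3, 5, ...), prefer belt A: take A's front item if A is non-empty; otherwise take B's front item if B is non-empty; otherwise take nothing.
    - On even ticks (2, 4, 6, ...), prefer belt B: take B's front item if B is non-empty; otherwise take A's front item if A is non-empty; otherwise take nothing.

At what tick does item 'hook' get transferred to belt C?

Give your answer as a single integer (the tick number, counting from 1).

Tick 1: prefer A, take mast from A; A=[nail] B=[grate,axle,hook] C=[mast]
Tick 2: prefer B, take grate from B; A=[nail] B=[axle,hook] C=[mast,grate]
Tick 3: prefer A, take nail from A; A=[-] B=[axle,hook] C=[mast,grate,nail]
Tick 4: prefer B, take axle from B; A=[-] B=[hook] C=[mast,grate,nail,axle]
Tick 5: prefer A, take hook from B; A=[-] B=[-] C=[mast,grate,nail,axle,hook]

Answer: 5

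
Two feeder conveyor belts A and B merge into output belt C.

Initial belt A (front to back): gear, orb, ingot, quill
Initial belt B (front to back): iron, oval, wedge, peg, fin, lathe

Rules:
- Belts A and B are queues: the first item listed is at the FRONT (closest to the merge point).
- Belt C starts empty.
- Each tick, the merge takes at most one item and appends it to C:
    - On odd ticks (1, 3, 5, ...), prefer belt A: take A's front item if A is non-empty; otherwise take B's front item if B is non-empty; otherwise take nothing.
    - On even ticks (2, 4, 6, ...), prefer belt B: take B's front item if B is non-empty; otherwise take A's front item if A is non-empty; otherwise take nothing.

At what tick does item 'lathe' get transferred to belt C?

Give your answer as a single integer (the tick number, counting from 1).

Tick 1: prefer A, take gear from A; A=[orb,ingot,quill] B=[iron,oval,wedge,peg,fin,lathe] C=[gear]
Tick 2: prefer B, take iron from B; A=[orb,ingot,quill] B=[oval,wedge,peg,fin,lathe] C=[gear,iron]
Tick 3: prefer A, take orb from A; A=[ingot,quill] B=[oval,wedge,peg,fin,lathe] C=[gear,iron,orb]
Tick 4: prefer B, take oval from B; A=[ingot,quill] B=[wedge,peg,fin,lathe] C=[gear,iron,orb,oval]
Tick 5: prefer A, take ingot from A; A=[quill] B=[wedge,peg,fin,lathe] C=[gear,iron,orb,oval,ingot]
Tick 6: prefer B, take wedge from B; A=[quill] B=[peg,fin,lathe] C=[gear,iron,orb,oval,ingot,wedge]
Tick 7: prefer A, take quill from A; A=[-] B=[peg,fin,lathe] C=[gear,iron,orb,oval,ingot,wedge,quill]
Tick 8: prefer B, take peg from B; A=[-] B=[fin,lathe] C=[gear,iron,orb,oval,ingot,wedge,quill,peg]
Tick 9: prefer A, take fin from B; A=[-] B=[lathe] C=[gear,iron,orb,oval,ingot,wedge,quill,peg,fin]
Tick 10: prefer B, take lathe from B; A=[-] B=[-] C=[gear,iron,orb,oval,ingot,wedge,quill,peg,fin,lathe]

Answer: 10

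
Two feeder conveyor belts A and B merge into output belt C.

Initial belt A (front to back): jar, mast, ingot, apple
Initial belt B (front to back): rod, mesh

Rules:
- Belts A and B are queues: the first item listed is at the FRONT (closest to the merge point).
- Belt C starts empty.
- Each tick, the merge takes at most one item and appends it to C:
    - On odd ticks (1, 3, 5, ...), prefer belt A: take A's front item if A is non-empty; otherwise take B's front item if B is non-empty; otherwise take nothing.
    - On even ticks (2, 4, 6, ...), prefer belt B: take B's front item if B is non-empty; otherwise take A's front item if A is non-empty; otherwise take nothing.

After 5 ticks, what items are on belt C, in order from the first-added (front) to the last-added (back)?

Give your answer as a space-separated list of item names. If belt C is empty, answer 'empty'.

Tick 1: prefer A, take jar from A; A=[mast,ingot,apple] B=[rod,mesh] C=[jar]
Tick 2: prefer B, take rod from B; A=[mast,ingot,apple] B=[mesh] C=[jar,rod]
Tick 3: prefer A, take mast from A; A=[ingot,apple] B=[mesh] C=[jar,rod,mast]
Tick 4: prefer B, take mesh from B; A=[ingot,apple] B=[-] C=[jar,rod,mast,mesh]
Tick 5: prefer A, take ingot from A; A=[apple] B=[-] C=[jar,rod,mast,mesh,ingot]

Answer: jar rod mast mesh ingot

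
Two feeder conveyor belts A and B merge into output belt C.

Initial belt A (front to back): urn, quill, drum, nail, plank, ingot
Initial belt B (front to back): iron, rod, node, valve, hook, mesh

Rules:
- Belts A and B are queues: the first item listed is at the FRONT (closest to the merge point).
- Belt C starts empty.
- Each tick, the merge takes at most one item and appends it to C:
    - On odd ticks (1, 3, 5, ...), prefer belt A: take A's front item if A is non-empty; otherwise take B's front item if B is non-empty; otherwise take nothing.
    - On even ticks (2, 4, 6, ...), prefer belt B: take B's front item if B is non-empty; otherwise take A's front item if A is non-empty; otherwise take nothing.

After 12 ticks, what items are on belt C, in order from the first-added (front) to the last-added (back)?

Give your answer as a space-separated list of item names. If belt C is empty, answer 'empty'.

Tick 1: prefer A, take urn from A; A=[quill,drum,nail,plank,ingot] B=[iron,rod,node,valve,hook,mesh] C=[urn]
Tick 2: prefer B, take iron from B; A=[quill,drum,nail,plank,ingot] B=[rod,node,valve,hook,mesh] C=[urn,iron]
Tick 3: prefer A, take quill from A; A=[drum,nail,plank,ingot] B=[rod,node,valve,hook,mesh] C=[urn,iron,quill]
Tick 4: prefer B, take rod from B; A=[drum,nail,plank,ingot] B=[node,valve,hook,mesh] C=[urn,iron,quill,rod]
Tick 5: prefer A, take drum from A; A=[nail,plank,ingot] B=[node,valve,hook,mesh] C=[urn,iron,quill,rod,drum]
Tick 6: prefer B, take node from B; A=[nail,plank,ingot] B=[valve,hook,mesh] C=[urn,iron,quill,rod,drum,node]
Tick 7: prefer A, take nail from A; A=[plank,ingot] B=[valve,hook,mesh] C=[urn,iron,quill,rod,drum,node,nail]
Tick 8: prefer B, take valve from B; A=[plank,ingot] B=[hook,mesh] C=[urn,iron,quill,rod,drum,node,nail,valve]
Tick 9: prefer A, take plank from A; A=[ingot] B=[hook,mesh] C=[urn,iron,quill,rod,drum,node,nail,valve,plank]
Tick 10: prefer B, take hook from B; A=[ingot] B=[mesh] C=[urn,iron,quill,rod,drum,node,nail,valve,plank,hook]
Tick 11: prefer A, take ingot from A; A=[-] B=[mesh] C=[urn,iron,quill,rod,drum,node,nail,valve,plank,hook,ingot]
Tick 12: prefer B, take mesh from B; A=[-] B=[-] C=[urn,iron,quill,rod,drum,node,nail,valve,plank,hook,ingot,mesh]

Answer: urn iron quill rod drum node nail valve plank hook ingot mesh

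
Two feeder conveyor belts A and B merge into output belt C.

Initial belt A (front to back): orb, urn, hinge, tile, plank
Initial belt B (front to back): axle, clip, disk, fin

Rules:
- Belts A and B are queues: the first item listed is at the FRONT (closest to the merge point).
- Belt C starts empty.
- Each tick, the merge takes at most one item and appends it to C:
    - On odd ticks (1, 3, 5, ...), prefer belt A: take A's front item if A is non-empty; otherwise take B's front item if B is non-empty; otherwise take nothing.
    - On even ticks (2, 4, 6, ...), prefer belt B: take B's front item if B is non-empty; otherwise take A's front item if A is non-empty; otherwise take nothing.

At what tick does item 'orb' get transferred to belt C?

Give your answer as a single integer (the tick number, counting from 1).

Tick 1: prefer A, take orb from A; A=[urn,hinge,tile,plank] B=[axle,clip,disk,fin] C=[orb]

Answer: 1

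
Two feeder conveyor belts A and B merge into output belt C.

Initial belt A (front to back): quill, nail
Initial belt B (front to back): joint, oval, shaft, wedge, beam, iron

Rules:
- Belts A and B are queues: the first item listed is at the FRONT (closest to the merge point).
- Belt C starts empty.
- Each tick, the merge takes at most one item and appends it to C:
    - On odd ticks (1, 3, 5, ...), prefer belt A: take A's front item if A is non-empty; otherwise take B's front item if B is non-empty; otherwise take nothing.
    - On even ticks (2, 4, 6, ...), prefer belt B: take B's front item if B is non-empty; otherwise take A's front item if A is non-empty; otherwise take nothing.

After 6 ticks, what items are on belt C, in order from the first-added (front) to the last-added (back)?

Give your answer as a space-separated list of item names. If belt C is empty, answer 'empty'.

Tick 1: prefer A, take quill from A; A=[nail] B=[joint,oval,shaft,wedge,beam,iron] C=[quill]
Tick 2: prefer B, take joint from B; A=[nail] B=[oval,shaft,wedge,beam,iron] C=[quill,joint]
Tick 3: prefer A, take nail from A; A=[-] B=[oval,shaft,wedge,beam,iron] C=[quill,joint,nail]
Tick 4: prefer B, take oval from B; A=[-] B=[shaft,wedge,beam,iron] C=[quill,joint,nail,oval]
Tick 5: prefer A, take shaft from B; A=[-] B=[wedge,beam,iron] C=[quill,joint,nail,oval,shaft]
Tick 6: prefer B, take wedge from B; A=[-] B=[beam,iron] C=[quill,joint,nail,oval,shaft,wedge]

Answer: quill joint nail oval shaft wedge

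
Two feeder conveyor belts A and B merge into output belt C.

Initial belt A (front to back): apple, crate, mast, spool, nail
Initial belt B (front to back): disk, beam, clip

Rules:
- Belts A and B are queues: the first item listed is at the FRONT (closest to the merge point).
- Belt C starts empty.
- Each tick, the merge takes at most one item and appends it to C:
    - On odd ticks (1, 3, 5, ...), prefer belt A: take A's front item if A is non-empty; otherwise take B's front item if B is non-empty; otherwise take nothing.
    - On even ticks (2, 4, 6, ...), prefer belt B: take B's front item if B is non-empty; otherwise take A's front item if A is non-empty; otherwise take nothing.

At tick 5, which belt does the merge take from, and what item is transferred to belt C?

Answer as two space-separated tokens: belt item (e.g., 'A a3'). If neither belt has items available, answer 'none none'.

Answer: A mast

Derivation:
Tick 1: prefer A, take apple from A; A=[crate,mast,spool,nail] B=[disk,beam,clip] C=[apple]
Tick 2: prefer B, take disk from B; A=[crate,mast,spool,nail] B=[beam,clip] C=[apple,disk]
Tick 3: prefer A, take crate from A; A=[mast,spool,nail] B=[beam,clip] C=[apple,disk,crate]
Tick 4: prefer B, take beam from B; A=[mast,spool,nail] B=[clip] C=[apple,disk,crate,beam]
Tick 5: prefer A, take mast from A; A=[spool,nail] B=[clip] C=[apple,disk,crate,beam,mast]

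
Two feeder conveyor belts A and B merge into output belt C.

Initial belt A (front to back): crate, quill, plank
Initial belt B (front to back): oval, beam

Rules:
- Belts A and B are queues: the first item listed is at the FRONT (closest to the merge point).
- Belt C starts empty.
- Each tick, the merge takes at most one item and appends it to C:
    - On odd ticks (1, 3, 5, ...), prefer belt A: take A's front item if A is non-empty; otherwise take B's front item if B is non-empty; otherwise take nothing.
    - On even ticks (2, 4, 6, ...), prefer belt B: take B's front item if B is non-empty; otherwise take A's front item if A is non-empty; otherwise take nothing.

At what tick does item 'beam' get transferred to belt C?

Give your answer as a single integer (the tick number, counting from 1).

Answer: 4

Derivation:
Tick 1: prefer A, take crate from A; A=[quill,plank] B=[oval,beam] C=[crate]
Tick 2: prefer B, take oval from B; A=[quill,plank] B=[beam] C=[crate,oval]
Tick 3: prefer A, take quill from A; A=[plank] B=[beam] C=[crate,oval,quill]
Tick 4: prefer B, take beam from B; A=[plank] B=[-] C=[crate,oval,quill,beam]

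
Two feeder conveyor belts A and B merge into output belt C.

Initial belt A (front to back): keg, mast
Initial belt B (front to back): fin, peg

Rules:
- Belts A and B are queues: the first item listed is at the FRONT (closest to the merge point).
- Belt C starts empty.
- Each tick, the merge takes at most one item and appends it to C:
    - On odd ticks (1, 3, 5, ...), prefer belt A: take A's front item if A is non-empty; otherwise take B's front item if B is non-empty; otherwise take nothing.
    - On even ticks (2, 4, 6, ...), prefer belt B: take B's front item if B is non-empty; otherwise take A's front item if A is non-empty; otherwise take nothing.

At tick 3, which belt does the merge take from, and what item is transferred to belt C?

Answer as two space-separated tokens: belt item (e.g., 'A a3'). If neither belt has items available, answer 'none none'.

Answer: A mast

Derivation:
Tick 1: prefer A, take keg from A; A=[mast] B=[fin,peg] C=[keg]
Tick 2: prefer B, take fin from B; A=[mast] B=[peg] C=[keg,fin]
Tick 3: prefer A, take mast from A; A=[-] B=[peg] C=[keg,fin,mast]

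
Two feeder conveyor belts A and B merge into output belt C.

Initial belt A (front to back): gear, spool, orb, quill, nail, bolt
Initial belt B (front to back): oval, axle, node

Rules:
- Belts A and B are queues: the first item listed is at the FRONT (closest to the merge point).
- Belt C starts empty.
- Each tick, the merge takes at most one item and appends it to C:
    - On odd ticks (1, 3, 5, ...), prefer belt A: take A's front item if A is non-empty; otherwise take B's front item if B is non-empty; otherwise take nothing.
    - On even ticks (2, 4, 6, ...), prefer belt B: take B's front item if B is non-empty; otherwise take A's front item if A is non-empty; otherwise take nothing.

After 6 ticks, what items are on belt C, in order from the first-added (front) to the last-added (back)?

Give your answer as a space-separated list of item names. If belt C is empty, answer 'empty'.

Tick 1: prefer A, take gear from A; A=[spool,orb,quill,nail,bolt] B=[oval,axle,node] C=[gear]
Tick 2: prefer B, take oval from B; A=[spool,orb,quill,nail,bolt] B=[axle,node] C=[gear,oval]
Tick 3: prefer A, take spool from A; A=[orb,quill,nail,bolt] B=[axle,node] C=[gear,oval,spool]
Tick 4: prefer B, take axle from B; A=[orb,quill,nail,bolt] B=[node] C=[gear,oval,spool,axle]
Tick 5: prefer A, take orb from A; A=[quill,nail,bolt] B=[node] C=[gear,oval,spool,axle,orb]
Tick 6: prefer B, take node from B; A=[quill,nail,bolt] B=[-] C=[gear,oval,spool,axle,orb,node]

Answer: gear oval spool axle orb node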